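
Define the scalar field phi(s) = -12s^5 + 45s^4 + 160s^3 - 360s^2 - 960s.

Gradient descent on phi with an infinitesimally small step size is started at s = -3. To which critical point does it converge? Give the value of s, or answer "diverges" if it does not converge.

phi'(s) = -60(s - 4)(s - 2)(s + 1)(s + 2), so phi'(-3) = -4200.
Gradient descent moves in the -phi' direction, i.e. s is increasing.
The nearest critical point in that direction is s = -2, where phi'' = 1440 > 0 (a local minimum). The iterate converges there.

-2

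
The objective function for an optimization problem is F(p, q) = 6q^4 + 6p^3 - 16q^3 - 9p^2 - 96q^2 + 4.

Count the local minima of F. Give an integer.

F separates as a function of p plus a function of q, so ∇F=0 decouples.
∂F/∂p = 18p(p - 1) = 0 at p ∈ {0, 1}; ∂F/∂q = 24q(q - 4)(q + 2) = 0 at q ∈ {-2, 0, 4}.
The Hessian is diagonal: diag(F_pp, F_qq). Second derivatives: F_pp(0)=-18, F_pp(1)=18; F_qq(-2)=288, F_qq(0)=-192, F_qq(4)=576.
Local minima occur where both diagonal entries positive: (1, -2), (1, 4). Count: 2.

2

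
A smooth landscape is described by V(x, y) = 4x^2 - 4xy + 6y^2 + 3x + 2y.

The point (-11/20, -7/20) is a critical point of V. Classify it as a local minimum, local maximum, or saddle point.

The Hessian of V is constant: H = [[8, -4], [-4, 12]].
det(H) = 8·12 − (-4)² = 80.
det(H) > 0 and tr(H) = 20 > 0, so H is positive definite and the point is a local minimum.

local minimum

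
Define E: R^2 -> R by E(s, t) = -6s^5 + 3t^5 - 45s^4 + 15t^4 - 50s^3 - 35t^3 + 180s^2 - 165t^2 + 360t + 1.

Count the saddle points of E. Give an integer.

E separates as a function of s plus a function of t, so ∇E=0 decouples.
∂E/∂s = -30s(s - 1)(s + 3)(s + 4) = 0 at s ∈ {-4, -3, 0, 1}; ∂E/∂t = 15(t - 2)(t - 1)(t + 3)(t + 4) = 0 at t ∈ {-4, -3, 1, 2}.
The Hessian is diagonal: diag(E_ss, E_tt). Second derivatives: E_ss(-4)=600, E_ss(-3)=-360, E_ss(0)=360, E_ss(1)=-600; E_tt(-4)=-450, E_tt(-3)=300, E_tt(1)=-300, E_tt(2)=450.
Saddle points occur where the two diagonal entries have opposite signs: (-4, -4), (-4, 1), (-3, -3), (-3, 2), (0, -4), (0, 1), (1, -3), (1, 2). Count: 8.

8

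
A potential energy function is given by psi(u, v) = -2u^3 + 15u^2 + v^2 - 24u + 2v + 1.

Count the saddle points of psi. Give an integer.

psi separates as a function of u plus a function of v, so ∇psi=0 decouples.
∂psi/∂u = -6(u - 4)(u - 1) = 0 at u ∈ {1, 4}; ∂psi/∂v = 2(v + 1) = 0 at v ∈ {-1}.
The Hessian is diagonal: diag(psi_uu, psi_vv). Second derivatives: psi_uu(1)=18, psi_uu(4)=-18; psi_vv(-1)=2.
Saddle points occur where the two diagonal entries have opposite signs: (4, -1). Count: 1.

1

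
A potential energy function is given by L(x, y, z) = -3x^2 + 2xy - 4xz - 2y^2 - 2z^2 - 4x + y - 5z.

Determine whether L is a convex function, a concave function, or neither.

L is quadratic, so its Hessian is the constant matrix H = [[-6, 2, -4], [2, -4, 0], [-4, 0, -4]].
Leading principal minors: -6, 20, -16.
Signs alternate −, +, − ⇒ H ≺ 0 ⇒ concave.

concave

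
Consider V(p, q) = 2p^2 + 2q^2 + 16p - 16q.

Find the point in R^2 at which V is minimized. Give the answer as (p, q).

(-4, 4)

V(p,q) separates as A(p) + B(q), so its minimum is min A + min B.
A'(p) = 4p + 16 vanishes at p ∈ {-4}; B'(q) = 4q - 16 vanishes at q ∈ {4}.
Local minima of A (where A''>0): A(-4)=-32. Local minima of B: B(4)=-32.
So the global minimum of V is A(-4) + B(4) = -32 − 32 = -64, attained at (-4, 4).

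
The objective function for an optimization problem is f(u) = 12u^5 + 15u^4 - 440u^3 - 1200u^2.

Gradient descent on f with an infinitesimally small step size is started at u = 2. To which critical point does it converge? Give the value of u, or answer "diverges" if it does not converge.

5

f'(u) = 60u(u - 5)(u + 2)(u + 4), so f'(2) = -8640.
Gradient descent moves in the -f' direction, i.e. u is increasing.
The nearest critical point in that direction is u = 5, where f'' = 18900 > 0 (a local minimum). The iterate converges there.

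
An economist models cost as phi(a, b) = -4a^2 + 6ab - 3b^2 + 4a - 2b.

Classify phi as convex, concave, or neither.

concave

phi is quadratic, so its Hessian is the constant matrix H = [[-8, 6], [6, -6]].
det(H) = 12, tr(H) = -14.
det(H) > 0 and tr(H) < 0, so H is negative definite everywhere: concave.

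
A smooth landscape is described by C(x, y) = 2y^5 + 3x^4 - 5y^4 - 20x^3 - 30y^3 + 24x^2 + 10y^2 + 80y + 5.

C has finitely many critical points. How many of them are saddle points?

C separates as a function of x plus a function of y, so ∇C=0 decouples.
∂C/∂x = 12x(x - 4)(x - 1) = 0 at x ∈ {0, 1, 4}; ∂C/∂y = 10(y - 4)(y - 1)(y + 1)(y + 2) = 0 at y ∈ {-2, -1, 1, 4}.
The Hessian is diagonal: diag(C_xx, C_yy). Second derivatives: C_xx(0)=48, C_xx(1)=-36, C_xx(4)=144; C_yy(-2)=-180, C_yy(-1)=100, C_yy(1)=-180, C_yy(4)=900.
Saddle points occur where the two diagonal entries have opposite signs: (0, -2), (0, 1), (1, -1), (1, 4), (4, -2), (4, 1). Count: 6.

6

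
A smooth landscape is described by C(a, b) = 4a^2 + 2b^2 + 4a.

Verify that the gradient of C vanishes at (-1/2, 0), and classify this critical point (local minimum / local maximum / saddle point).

local minimum

∇C = (8a + 4, 4b); substituting (-1/2, 0) gives ∇C = (0, 0), so (-1/2, 0) is indeed a critical point.
The Hessian of C is constant: H = [[8, 0], [0, 4]].
det(H) = 8·4 − 0² = 32.
det(H) > 0 and tr(H) = 12 > 0, so H is positive definite and the point is a local minimum.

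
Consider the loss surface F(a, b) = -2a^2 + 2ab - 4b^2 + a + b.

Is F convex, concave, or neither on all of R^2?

concave

F is quadratic, so its Hessian is the constant matrix H = [[-4, 2], [2, -8]].
det(H) = 28, tr(H) = -12.
det(H) > 0 and tr(H) < 0, so H is negative definite everywhere: concave.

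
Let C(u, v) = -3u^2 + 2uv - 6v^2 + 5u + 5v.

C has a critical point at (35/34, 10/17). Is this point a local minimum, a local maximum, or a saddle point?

local maximum

The Hessian of C is constant: H = [[-6, 2], [2, -12]].
det(H) = (-6)·(-12) − 2² = 68.
det(H) > 0 and tr(H) = -18 < 0, so H is negative definite and the point is a local maximum.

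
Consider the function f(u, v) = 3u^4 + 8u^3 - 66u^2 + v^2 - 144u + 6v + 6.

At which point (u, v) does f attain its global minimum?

(3, -3)

f(u,v) separates as P(u) + Q(v) + 6, so its minimum is min P + min Q + 6.
P'(u) = 12(u - 3)(u + 1)(u + 4) vanishes at u ∈ {-4, -1, 3}; Q'(v) = 2v + 6 vanishes at v ∈ {-3}.
Local minima of P (where P''>0): P(-4)=-224, P(3)=-567. Local minima of Q: Q(-3)=-9.
So the global minimum of f is P(3) + Q(-3) + 6 = -567 − 9 + 6 = -570, attained at (3, -3).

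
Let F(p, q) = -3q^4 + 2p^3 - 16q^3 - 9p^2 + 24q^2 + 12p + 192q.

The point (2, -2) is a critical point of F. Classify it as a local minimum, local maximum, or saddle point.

local minimum

The mixed partial ∂²F/∂p∂q is 0, so the Hessian at any point is diag(F_pp, F_qq) = diag(6(2p - 3), 12(-3q^2 - 8q + 4)).
At (2, -2): H = diag(6, 96).
Both eigenvalues are positive, so H is positive definite: a local minimum.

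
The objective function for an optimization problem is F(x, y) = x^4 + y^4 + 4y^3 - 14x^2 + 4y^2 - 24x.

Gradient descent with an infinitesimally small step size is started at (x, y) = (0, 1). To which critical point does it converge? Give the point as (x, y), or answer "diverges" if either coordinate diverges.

F is separable, so gradient descent decouples: x follows -∂F/∂x, y follows -∂F/∂y.
∂F/∂x = 4(x - 3)(x + 1)(x + 2); at x=0 this is -24, so x increases.
∂F/∂y = 4y(y + 1)(y + 2); at y=1 this is 24, so y decreases.
x converges to its nearest critical value 3 (a local min of the x-part); y converges to 0. The iterate converges to (3, 0).

(3, 0)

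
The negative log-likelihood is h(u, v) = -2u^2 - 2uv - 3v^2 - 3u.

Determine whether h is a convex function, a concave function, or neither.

h is quadratic, so its Hessian is the constant matrix H = [[-4, -2], [-2, -6]].
det(H) = 20, tr(H) = -10.
det(H) > 0 and tr(H) < 0, so H is negative definite everywhere: concave.

concave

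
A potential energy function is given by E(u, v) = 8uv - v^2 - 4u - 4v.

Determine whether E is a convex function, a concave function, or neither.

neither

E is quadratic, so its Hessian is the constant matrix H = [[0, 8], [8, -2]].
det(H) = -64, tr(H) = -2.
det(H) < 0, so H is indefinite: neither convex nor concave.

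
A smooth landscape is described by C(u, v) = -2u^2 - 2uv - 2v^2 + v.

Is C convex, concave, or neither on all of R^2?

C is quadratic, so its Hessian is the constant matrix H = [[-4, -2], [-2, -4]].
det(H) = 12, tr(H) = -8.
det(H) > 0 and tr(H) < 0, so H is negative definite everywhere: concave.

concave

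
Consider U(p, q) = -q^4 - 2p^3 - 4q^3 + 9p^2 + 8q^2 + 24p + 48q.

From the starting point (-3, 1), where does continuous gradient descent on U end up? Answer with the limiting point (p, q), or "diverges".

(-1, -2)

U is separable, so gradient descent decouples: p follows -∂U/∂p, q follows -∂U/∂q.
∂U/∂p = -6(p - 4)(p + 1); at p=-3 this is -84, so p increases.
∂U/∂q = -4(q - 2)(q + 2)(q + 3); at q=1 this is 48, so q decreases.
p converges to its nearest critical value -1 (a local min of the p-part); q converges to -2. The iterate converges to (-1, -2).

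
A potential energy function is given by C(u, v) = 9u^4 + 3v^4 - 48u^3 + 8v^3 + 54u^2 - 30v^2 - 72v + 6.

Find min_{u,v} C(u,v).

-227

C(u,v) separates as P(u) + Q(v) + 6, so its minimum is min P + min Q + 6.
P'(u) = 36u(u - 3)(u - 1) vanishes at u ∈ {0, 1, 3}; Q'(v) = 12(v - 2)(v + 1)(v + 3) vanishes at v ∈ {-3, -1, 2}.
Local minima of P (where P''>0): P(0)=0, P(3)=-81. Local minima of Q: Q(-3)=-27, Q(2)=-152.
So the global minimum of C is P(3) + Q(2) + 6 = -81 − 152 + 6 = -227, attained at (3, 2).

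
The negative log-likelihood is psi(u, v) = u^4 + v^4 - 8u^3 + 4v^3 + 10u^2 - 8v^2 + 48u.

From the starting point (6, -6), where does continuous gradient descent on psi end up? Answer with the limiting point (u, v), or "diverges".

psi is separable, so gradient descent decouples: u follows -∂psi/∂u, v follows -∂psi/∂v.
∂psi/∂u = 4(u - 4)(u - 3)(u + 1); at u=6 this is 168, so u decreases.
∂psi/∂v = 4v(v - 1)(v + 4); at v=-6 this is -336, so v increases.
u converges to its nearest critical value 4 (a local min of the u-part); v converges to -4. The iterate converges to (4, -4).

(4, -4)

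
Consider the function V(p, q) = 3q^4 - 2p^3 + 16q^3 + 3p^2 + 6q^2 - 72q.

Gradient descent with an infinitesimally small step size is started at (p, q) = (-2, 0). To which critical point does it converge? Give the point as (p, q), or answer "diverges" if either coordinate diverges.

V is separable, so gradient descent decouples: p follows -∂V/∂p, q follows -∂V/∂q.
∂V/∂p = -6p(p - 1); at p=-2 this is -36, so p increases.
∂V/∂q = 12(q - 1)(q + 2)(q + 3); at q=0 this is -72, so q increases.
p converges to its nearest critical value 0 (a local min of the p-part); q converges to 1. The iterate converges to (0, 1).

(0, 1)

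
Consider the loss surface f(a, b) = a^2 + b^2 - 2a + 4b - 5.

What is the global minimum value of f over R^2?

-10

f(a,b) separates as P(a) + Q(b) − 5, so its minimum is min P + min Q − 5.
P'(a) = 2a - 2 vanishes at a ∈ {1}; Q'(b) = 2b + 4 vanishes at b ∈ {-2}.
Local minima of P (where P''>0): P(1)=-1. Local minima of Q: Q(-2)=-4.
So the global minimum of f is P(1) + Q(-2) − 5 = -1 − 4 − 5 = -10, attained at (1, -2).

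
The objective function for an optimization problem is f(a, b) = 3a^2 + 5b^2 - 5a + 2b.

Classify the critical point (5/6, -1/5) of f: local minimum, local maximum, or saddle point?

The Hessian of f is constant: H = [[6, 0], [0, 10]].
det(H) = 6·10 − 0² = 60.
det(H) > 0 and tr(H) = 16 > 0, so H is positive definite and the point is a local minimum.

local minimum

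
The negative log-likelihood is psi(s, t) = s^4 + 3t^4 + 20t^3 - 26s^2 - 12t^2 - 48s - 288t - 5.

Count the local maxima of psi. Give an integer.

1

psi separates as a function of s plus a function of t, so ∇psi=0 decouples.
∂psi/∂s = 4(s - 4)(s + 1)(s + 3) = 0 at s ∈ {-3, -1, 4}; ∂psi/∂t = 12(t - 2)(t + 3)(t + 4) = 0 at t ∈ {-4, -3, 2}.
The Hessian is diagonal: diag(psi_ss, psi_tt). Second derivatives: psi_ss(-3)=56, psi_ss(-1)=-40, psi_ss(4)=140; psi_tt(-4)=72, psi_tt(-3)=-60, psi_tt(2)=360.
Local maxima occur where both diagonal entries negative: (-1, -3). Count: 1.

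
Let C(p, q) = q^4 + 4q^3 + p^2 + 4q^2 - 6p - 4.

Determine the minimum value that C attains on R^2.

-13

C(p,q) separates as A(p) + B(q) − 4, so its minimum is min A + min B − 4.
A'(p) = 2p - 6 vanishes at p ∈ {3}; B'(q) = 4q(q + 1)(q + 2) vanishes at q ∈ {-2, -1, 0}.
Local minima of A (where A''>0): A(3)=-9. Local minima of B: B(-2)=0, B(0)=0.
So the global minimum of C is A(3) + B(-2) − 4 = -9 + 0 − 4 = -13, attained at (3, -2).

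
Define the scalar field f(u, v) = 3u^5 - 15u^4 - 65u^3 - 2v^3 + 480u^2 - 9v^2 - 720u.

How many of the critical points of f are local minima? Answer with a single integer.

f separates as a function of u plus a function of v, so ∇f=0 decouples.
∂f/∂u = 15(u - 4)(u - 3)(u - 1)(u + 4) = 0 at u ∈ {-4, 1, 3, 4}; ∂f/∂v = -6v(v + 3) = 0 at v ∈ {-3, 0}.
The Hessian is diagonal: diag(f_uu, f_vv). Second derivatives: f_uu(-4)=-4200, f_uu(1)=450, f_uu(3)=-210, f_uu(4)=360; f_vv(-3)=18, f_vv(0)=-18.
Local minima occur where both diagonal entries positive: (1, -3), (4, -3). Count: 2.

2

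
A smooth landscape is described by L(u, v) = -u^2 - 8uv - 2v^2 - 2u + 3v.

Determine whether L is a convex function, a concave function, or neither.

L is quadratic, so its Hessian is the constant matrix H = [[-2, -8], [-8, -4]].
det(H) = -56, tr(H) = -6.
det(H) < 0, so H is indefinite: neither convex nor concave.

neither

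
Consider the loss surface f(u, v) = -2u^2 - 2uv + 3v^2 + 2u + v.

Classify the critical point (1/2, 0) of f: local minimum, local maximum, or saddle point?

The Hessian of f is constant: H = [[-4, -2], [-2, 6]].
det(H) = (-4)·6 − (-2)² = -28.
Since det(H) < 0, H is indefinite and the critical point is a saddle point.

saddle point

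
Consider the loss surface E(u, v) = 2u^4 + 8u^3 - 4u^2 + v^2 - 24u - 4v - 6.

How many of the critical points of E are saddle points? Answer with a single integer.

E separates as a function of u plus a function of v, so ∇E=0 decouples.
∂E/∂u = 8(u - 1)(u + 1)(u + 3) = 0 at u ∈ {-3, -1, 1}; ∂E/∂v = 2(v - 2) = 0 at v ∈ {2}.
The Hessian is diagonal: diag(E_uu, E_vv). Second derivatives: E_uu(-3)=64, E_uu(-1)=-32, E_uu(1)=64; E_vv(2)=2.
Saddle points occur where the two diagonal entries have opposite signs: (-1, 2). Count: 1.

1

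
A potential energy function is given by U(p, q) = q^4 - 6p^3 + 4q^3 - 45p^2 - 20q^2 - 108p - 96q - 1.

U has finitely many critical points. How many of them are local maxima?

U separates as a function of p plus a function of q, so ∇U=0 decouples.
∂U/∂p = -18(p + 2)(p + 3) = 0 at p ∈ {-3, -2}; ∂U/∂q = 4(q - 3)(q + 2)(q + 4) = 0 at q ∈ {-4, -2, 3}.
The Hessian is diagonal: diag(U_pp, U_qq). Second derivatives: U_pp(-3)=18, U_pp(-2)=-18; U_qq(-4)=56, U_qq(-2)=-40, U_qq(3)=140.
Local maxima occur where both diagonal entries negative: (-2, -2). Count: 1.

1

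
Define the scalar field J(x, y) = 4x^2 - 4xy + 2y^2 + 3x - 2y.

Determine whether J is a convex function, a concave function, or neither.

J is quadratic, so its Hessian is the constant matrix H = [[8, -4], [-4, 4]].
det(H) = 16, tr(H) = 12.
det(H) > 0 and tr(H) > 0, so H is positive definite everywhere: convex.

convex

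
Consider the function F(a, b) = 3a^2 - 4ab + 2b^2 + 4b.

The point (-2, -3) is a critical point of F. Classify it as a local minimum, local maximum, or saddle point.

The Hessian of F is constant: H = [[6, -4], [-4, 4]].
det(H) = 6·4 − (-4)² = 8.
det(H) > 0 and tr(H) = 10 > 0, so H is positive definite and the point is a local minimum.

local minimum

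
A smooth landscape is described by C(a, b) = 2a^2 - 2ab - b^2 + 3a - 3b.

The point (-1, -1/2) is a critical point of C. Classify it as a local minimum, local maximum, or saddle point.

saddle point

The Hessian of C is constant: H = [[4, -2], [-2, -2]].
det(H) = 4·(-2) − (-2)² = -12.
Since det(H) < 0, H is indefinite and the critical point is a saddle point.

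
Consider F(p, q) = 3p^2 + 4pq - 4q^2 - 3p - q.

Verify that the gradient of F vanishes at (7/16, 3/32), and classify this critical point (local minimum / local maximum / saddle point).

∇F = (6p + 4q - 3, 4p - 8q - 1); substituting (7/16, 3/32) gives ∇F = (0, 0), so (7/16, 3/32) is indeed a critical point.
The Hessian of F is constant: H = [[6, 4], [4, -8]].
det(H) = 6·(-8) − 4² = -64.
Since det(H) < 0, H is indefinite and the critical point is a saddle point.

saddle point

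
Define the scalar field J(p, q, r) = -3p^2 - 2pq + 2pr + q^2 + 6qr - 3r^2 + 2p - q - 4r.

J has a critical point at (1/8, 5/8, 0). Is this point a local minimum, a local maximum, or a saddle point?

The Hessian is constant: H = [[-6, -2, 2], [-2, 2, 6], [2, 6, -6]].
Leading principal minors: Δ₁ = -6, Δ₂ = -16, Δ₃ = 256.
The minors fit neither the all-positive nor the alternating-sign pattern, so H is indefinite: a saddle point.

saddle point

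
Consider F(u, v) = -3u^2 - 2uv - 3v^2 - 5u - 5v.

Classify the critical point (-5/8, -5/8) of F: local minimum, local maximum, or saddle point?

The Hessian of F is constant: H = [[-6, -2], [-2, -6]].
det(H) = (-6)·(-6) − (-2)² = 32.
det(H) > 0 and tr(H) = -12 < 0, so H is negative definite and the point is a local maximum.

local maximum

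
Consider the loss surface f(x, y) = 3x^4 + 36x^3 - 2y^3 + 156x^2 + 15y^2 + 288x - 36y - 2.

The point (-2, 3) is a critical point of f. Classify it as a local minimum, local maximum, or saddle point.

The mixed partial ∂²f/∂x∂y is 0, so the Hessian at any point is diag(f_xx, f_yy) = diag(12(3x^2 + 18x + 26), 6(-2y + 5)).
At (-2, 3): H = diag(24, -6).
The eigenvalues have opposite signs, so H is indefinite: a saddle point.

saddle point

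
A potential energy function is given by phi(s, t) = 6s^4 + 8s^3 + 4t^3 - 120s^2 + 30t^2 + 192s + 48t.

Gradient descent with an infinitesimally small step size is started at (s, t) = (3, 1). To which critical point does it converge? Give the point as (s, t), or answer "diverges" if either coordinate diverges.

(2, -1)

phi is separable, so gradient descent decouples: s follows -∂phi/∂s, t follows -∂phi/∂t.
∂phi/∂s = 24(s - 2)(s - 1)(s + 4); at s=3 this is 336, so s decreases.
∂phi/∂t = 12(t + 1)(t + 4); at t=1 this is 120, so t decreases.
s converges to its nearest critical value 2 (a local min of the s-part); t converges to -1. The iterate converges to (2, -1).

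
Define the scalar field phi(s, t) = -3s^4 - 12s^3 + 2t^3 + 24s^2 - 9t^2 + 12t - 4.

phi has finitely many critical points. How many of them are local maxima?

2

phi separates as a function of s plus a function of t, so ∇phi=0 decouples.
∂phi/∂s = -12s(s - 1)(s + 4) = 0 at s ∈ {-4, 0, 1}; ∂phi/∂t = 6(t - 2)(t - 1) = 0 at t ∈ {1, 2}.
The Hessian is diagonal: diag(phi_ss, phi_tt). Second derivatives: phi_ss(-4)=-240, phi_ss(0)=48, phi_ss(1)=-60; phi_tt(1)=-6, phi_tt(2)=6.
Local maxima occur where both diagonal entries negative: (-4, 1), (1, 1). Count: 2.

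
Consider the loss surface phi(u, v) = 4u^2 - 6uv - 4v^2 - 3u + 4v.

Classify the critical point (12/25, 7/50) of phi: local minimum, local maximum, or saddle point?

saddle point

The Hessian of phi is constant: H = [[8, -6], [-6, -8]].
det(H) = 8·(-8) − (-6)² = -100.
Since det(H) < 0, H is indefinite and the critical point is a saddle point.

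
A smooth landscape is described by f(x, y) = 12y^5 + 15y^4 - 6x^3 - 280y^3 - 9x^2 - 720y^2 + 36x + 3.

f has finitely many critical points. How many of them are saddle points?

f separates as a function of x plus a function of y, so ∇f=0 decouples.
∂f/∂x = -18(x - 1)(x + 2) = 0 at x ∈ {-2, 1}; ∂f/∂y = 60y(y - 4)(y + 2)(y + 3) = 0 at y ∈ {-3, -2, 0, 4}.
The Hessian is diagonal: diag(f_xx, f_yy). Second derivatives: f_xx(-2)=54, f_xx(1)=-54; f_yy(-3)=-1260, f_yy(-2)=720, f_yy(0)=-1440, f_yy(4)=10080.
Saddle points occur where the two diagonal entries have opposite signs: (-2, -3), (-2, 0), (1, -2), (1, 4). Count: 4.

4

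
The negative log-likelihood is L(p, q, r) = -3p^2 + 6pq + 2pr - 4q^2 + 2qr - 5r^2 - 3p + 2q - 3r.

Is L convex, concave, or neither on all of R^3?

concave

L is quadratic, so its Hessian is the constant matrix H = [[-6, 6, 2], [6, -8, 2], [2, 2, -10]].
Leading principal minors: -6, 12, -16.
Signs alternate −, +, − ⇒ H ≺ 0 ⇒ concave.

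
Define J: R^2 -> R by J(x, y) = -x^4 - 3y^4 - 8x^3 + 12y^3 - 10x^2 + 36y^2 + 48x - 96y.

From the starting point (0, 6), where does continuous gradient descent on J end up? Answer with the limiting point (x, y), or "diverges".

J is separable, so gradient descent decouples: x follows -∂J/∂x, y follows -∂J/∂y.
∂J/∂x = -4(x - 1)(x + 3)(x + 4); at x=0 this is 48, so x decreases.
∂J/∂y = -12(y - 4)(y - 1)(y + 2); at y=6 this is -960, so y increases.
The y-coordinate has no critical point in that direction and runs off to infinity.

diverges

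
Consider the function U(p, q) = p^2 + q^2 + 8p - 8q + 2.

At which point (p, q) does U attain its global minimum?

(-4, 4)

U(p,q) separates as A(p) + B(q) + 2, so its minimum is min A + min B + 2.
A'(p) = 2p + 8 vanishes at p ∈ {-4}; B'(q) = 2q - 8 vanishes at q ∈ {4}.
Local minima of A (where A''>0): A(-4)=-16. Local minima of B: B(4)=-16.
So the global minimum of U is A(-4) + B(4) + 2 = -16 − 16 + 2 = -30, attained at (-4, 4).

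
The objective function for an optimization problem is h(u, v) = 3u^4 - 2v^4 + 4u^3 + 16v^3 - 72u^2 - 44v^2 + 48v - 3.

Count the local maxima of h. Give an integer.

2

h separates as a function of u plus a function of v, so ∇h=0 decouples.
∂h/∂u = 12u(u - 3)(u + 4) = 0 at u ∈ {-4, 0, 3}; ∂h/∂v = -8(v - 3)(v - 2)(v - 1) = 0 at v ∈ {1, 2, 3}.
The Hessian is diagonal: diag(h_uu, h_vv). Second derivatives: h_uu(-4)=336, h_uu(0)=-144, h_uu(3)=252; h_vv(1)=-16, h_vv(2)=8, h_vv(3)=-16.
Local maxima occur where both diagonal entries negative: (0, 1), (0, 3). Count: 2.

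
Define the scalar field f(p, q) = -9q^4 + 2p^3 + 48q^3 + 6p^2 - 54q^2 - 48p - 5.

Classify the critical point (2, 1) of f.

local minimum

The mixed partial ∂²f/∂p∂q is 0, so the Hessian at any point is diag(f_pp, f_qq) = diag(12(p + 1), 36(-3q^2 + 8q - 3)).
At (2, 1): H = diag(36, 72).
Both eigenvalues are positive, so H is positive definite: a local minimum.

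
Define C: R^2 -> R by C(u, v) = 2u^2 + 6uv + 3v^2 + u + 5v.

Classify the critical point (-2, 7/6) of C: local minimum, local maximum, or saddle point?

The Hessian of C is constant: H = [[4, 6], [6, 6]].
det(H) = 4·6 − 6² = -12.
Since det(H) < 0, H is indefinite and the critical point is a saddle point.

saddle point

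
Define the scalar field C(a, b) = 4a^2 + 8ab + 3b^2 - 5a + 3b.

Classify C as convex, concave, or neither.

C is quadratic, so its Hessian is the constant matrix H = [[8, 8], [8, 6]].
det(H) = -16, tr(H) = 14.
det(H) < 0, so H is indefinite: neither convex nor concave.

neither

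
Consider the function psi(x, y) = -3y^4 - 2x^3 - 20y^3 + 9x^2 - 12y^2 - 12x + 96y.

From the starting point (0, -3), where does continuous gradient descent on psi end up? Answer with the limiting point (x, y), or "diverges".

psi is separable, so gradient descent decouples: x follows -∂psi/∂x, y follows -∂psi/∂y.
∂psi/∂x = -6(x - 2)(x - 1); at x=0 this is -12, so x increases.
∂psi/∂y = -12(y - 1)(y + 2)(y + 4); at y=-3 this is -48, so y increases.
x converges to its nearest critical value 1 (a local min of the x-part); y converges to -2. The iterate converges to (1, -2).

(1, -2)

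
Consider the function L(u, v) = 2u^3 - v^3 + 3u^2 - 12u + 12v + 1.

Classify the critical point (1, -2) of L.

local minimum

The mixed partial ∂²L/∂u∂v is 0, so the Hessian at any point is diag(L_uu, L_vv) = diag(6(2u + 1), -6v).
At (1, -2): H = diag(18, 12).
Both eigenvalues are positive, so H is positive definite: a local minimum.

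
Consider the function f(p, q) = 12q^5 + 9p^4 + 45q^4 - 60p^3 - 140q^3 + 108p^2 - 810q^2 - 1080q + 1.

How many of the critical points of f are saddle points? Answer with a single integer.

6

f separates as a function of p plus a function of q, so ∇f=0 decouples.
∂f/∂p = 36p(p - 3)(p - 2) = 0 at p ∈ {0, 2, 3}; ∂f/∂q = 60(q - 3)(q + 1)(q + 2)(q + 3) = 0 at q ∈ {-3, -2, -1, 3}.
The Hessian is diagonal: diag(f_pp, f_qq). Second derivatives: f_pp(0)=216, f_pp(2)=-72, f_pp(3)=108; f_qq(-3)=-720, f_qq(-2)=300, f_qq(-1)=-480, f_qq(3)=7200.
Saddle points occur where the two diagonal entries have opposite signs: (0, -3), (0, -1), (2, -2), (2, 3), (3, -3), (3, -1). Count: 6.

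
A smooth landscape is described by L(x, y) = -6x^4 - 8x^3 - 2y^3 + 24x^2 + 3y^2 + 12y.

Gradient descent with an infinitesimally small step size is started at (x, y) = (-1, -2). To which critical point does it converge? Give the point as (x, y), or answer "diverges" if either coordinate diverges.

L is separable, so gradient descent decouples: x follows -∂L/∂x, y follows -∂L/∂y.
∂L/∂x = -24x(x - 1)(x + 2); at x=-1 this is -48, so x increases.
∂L/∂y = -6(y - 2)(y + 1); at y=-2 this is -24, so y increases.
x converges to its nearest critical value 0 (a local min of the x-part); y converges to -1. The iterate converges to (0, -1).

(0, -1)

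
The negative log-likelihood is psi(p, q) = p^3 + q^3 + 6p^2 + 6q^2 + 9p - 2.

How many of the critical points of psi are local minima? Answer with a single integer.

1

psi separates as a function of p plus a function of q, so ∇psi=0 decouples.
∂psi/∂p = 3(p + 1)(p + 3) = 0 at p ∈ {-3, -1}; ∂psi/∂q = 3q(q + 4) = 0 at q ∈ {-4, 0}.
The Hessian is diagonal: diag(psi_pp, psi_qq). Second derivatives: psi_pp(-3)=-6, psi_pp(-1)=6; psi_qq(-4)=-12, psi_qq(0)=12.
Local minima occur where both diagonal entries positive: (-1, 0). Count: 1.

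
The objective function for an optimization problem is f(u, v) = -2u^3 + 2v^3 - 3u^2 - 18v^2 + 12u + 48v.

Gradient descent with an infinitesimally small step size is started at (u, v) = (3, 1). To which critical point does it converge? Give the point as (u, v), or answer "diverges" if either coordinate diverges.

f is separable, so gradient descent decouples: u follows -∂f/∂u, v follows -∂f/∂v.
∂f/∂u = -6(u - 1)(u + 2); at u=3 this is -60, so u increases.
∂f/∂v = 6(v - 4)(v - 2); at v=1 this is 18, so v decreases.
The u-coordinate has no critical point in that direction and runs off to infinity.

diverges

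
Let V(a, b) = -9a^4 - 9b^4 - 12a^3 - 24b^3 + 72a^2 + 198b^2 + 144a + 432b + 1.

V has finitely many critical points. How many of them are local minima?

1

V separates as a function of a plus a function of b, so ∇V=0 decouples.
∂V/∂a = -36(a - 2)(a + 1)(a + 2) = 0 at a ∈ {-2, -1, 2}; ∂V/∂b = -36(b - 3)(b + 1)(b + 4) = 0 at b ∈ {-4, -1, 3}.
The Hessian is diagonal: diag(V_aa, V_bb). Second derivatives: V_aa(-2)=-144, V_aa(-1)=108, V_aa(2)=-432; V_bb(-4)=-756, V_bb(-1)=432, V_bb(3)=-1008.
Local minima occur where both diagonal entries positive: (-1, -1). Count: 1.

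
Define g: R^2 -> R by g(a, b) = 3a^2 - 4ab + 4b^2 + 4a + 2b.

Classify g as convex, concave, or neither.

convex

g is quadratic, so its Hessian is the constant matrix H = [[6, -4], [-4, 8]].
det(H) = 32, tr(H) = 14.
det(H) > 0 and tr(H) > 0, so H is positive definite everywhere: convex.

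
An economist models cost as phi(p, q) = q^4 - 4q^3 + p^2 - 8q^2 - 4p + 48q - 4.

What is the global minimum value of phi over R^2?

phi(p,q) separates as A(p) + B(q) − 4, so its minimum is min A + min B − 4.
A'(p) = 2p - 4 vanishes at p ∈ {2}; B'(q) = 4(q - 3)(q - 2)(q + 2) vanishes at q ∈ {-2, 2, 3}.
Local minima of A (where A''>0): A(2)=-4. Local minima of B: B(-2)=-80, B(3)=45.
So the global minimum of phi is A(2) + B(-2) − 4 = -4 − 80 − 4 = -88, attained at (2, -2).

-88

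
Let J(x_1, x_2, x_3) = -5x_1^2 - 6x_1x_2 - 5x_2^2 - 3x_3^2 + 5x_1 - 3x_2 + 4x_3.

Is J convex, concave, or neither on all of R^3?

J is quadratic, so its Hessian is the constant matrix H = [[-10, -6, 0], [-6, -10, 0], [0, 0, -6]].
Leading principal minors: -10, 64, -384.
Signs alternate −, +, − ⇒ H ≺ 0 ⇒ concave.

concave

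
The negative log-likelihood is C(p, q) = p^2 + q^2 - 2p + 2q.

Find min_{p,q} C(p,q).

-2

C(p,q) separates as A(p) + B(q), so its minimum is min A + min B.
A'(p) = 2p - 2 vanishes at p ∈ {1}; B'(q) = 2q + 2 vanishes at q ∈ {-1}.
Local minima of A (where A''>0): A(1)=-1. Local minima of B: B(-1)=-1.
So the global minimum of C is A(1) + B(-1) = -1 − 1 = -2, attained at (1, -1).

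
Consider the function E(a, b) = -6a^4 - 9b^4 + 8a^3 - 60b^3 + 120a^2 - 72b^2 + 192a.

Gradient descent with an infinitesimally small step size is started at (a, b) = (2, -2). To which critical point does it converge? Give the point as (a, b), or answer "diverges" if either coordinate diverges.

(-1, -1)

E is separable, so gradient descent decouples: a follows -∂E/∂a, b follows -∂E/∂b.
∂E/∂a = -24(a - 4)(a + 1)(a + 2); at a=2 this is 576, so a decreases.
∂E/∂b = -36b(b + 1)(b + 4); at b=-2 this is -144, so b increases.
a converges to its nearest critical value -1 (a local min of the a-part); b converges to -1. The iterate converges to (-1, -1).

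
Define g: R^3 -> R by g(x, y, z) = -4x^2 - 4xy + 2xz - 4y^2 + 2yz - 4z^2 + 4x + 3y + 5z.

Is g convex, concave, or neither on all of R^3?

concave

g is quadratic, so its Hessian is the constant matrix H = [[-8, -4, 2], [-4, -8, 2], [2, 2, -8]].
Leading principal minors: -8, 48, -352.
Signs alternate −, +, − ⇒ H ≺ 0 ⇒ concave.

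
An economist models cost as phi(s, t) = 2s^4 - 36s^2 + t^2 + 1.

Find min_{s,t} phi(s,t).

-161

phi(s,t) separates as P(s) + Q(t) + 1, so its minimum is min P + min Q + 1.
P'(s) = 8s(s - 3)(s + 3) vanishes at s ∈ {-3, 0, 3}; Q'(t) = 2t vanishes at t ∈ {0}.
Local minima of P (where P''>0): P(-3)=-162, P(3)=-162. Local minima of Q: Q(0)=0.
So the global minimum of phi is P(-3) + Q(0) + 1 = -162 + 0 + 1 = -161, attained at (-3, 0).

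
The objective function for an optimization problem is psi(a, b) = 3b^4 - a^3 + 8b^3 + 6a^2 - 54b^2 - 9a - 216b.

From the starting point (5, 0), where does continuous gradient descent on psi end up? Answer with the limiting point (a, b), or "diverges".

psi is separable, so gradient descent decouples: a follows -∂psi/∂a, b follows -∂psi/∂b.
∂psi/∂a = -3(a - 3)(a - 1); at a=5 this is -24, so a increases.
∂psi/∂b = 12(b - 3)(b + 2)(b + 3); at b=0 this is -216, so b increases.
The a-coordinate has no critical point in that direction and runs off to infinity.

diverges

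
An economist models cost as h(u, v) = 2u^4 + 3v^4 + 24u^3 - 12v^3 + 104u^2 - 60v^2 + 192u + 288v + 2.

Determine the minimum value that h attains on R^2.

h(u,v) separates as P(u) + Q(v) + 2, so its minimum is min P + min Q + 2.
P'(u) = 8(u + 2)(u + 3)(u + 4) vanishes at u ∈ {-4, -3, -2}; Q'(v) = 12(v - 4)(v - 2)(v + 3) vanishes at v ∈ {-3, 2, 4}.
Local minima of P (where P''>0): P(-4)=-128, P(-2)=-128. Local minima of Q: Q(-3)=-837, Q(4)=192.
So the global minimum of h is P(-4) + Q(-3) + 2 = -128 − 837 + 2 = -963, attained at (-4, -3).

-963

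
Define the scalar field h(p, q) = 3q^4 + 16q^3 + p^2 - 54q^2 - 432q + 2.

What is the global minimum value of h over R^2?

h(p,q) separates as A(p) + B(q) + 2, so its minimum is min A + min B + 2.
A'(p) = 2p vanishes at p ∈ {0}; B'(q) = 12(q - 3)(q + 3)(q + 4) vanishes at q ∈ {-4, -3, 3}.
Local minima of A (where A''>0): A(0)=0. Local minima of B: B(-4)=608, B(3)=-1107.
So the global minimum of h is A(0) + B(3) + 2 = 0 − 1107 + 2 = -1105, attained at (0, 3).

-1105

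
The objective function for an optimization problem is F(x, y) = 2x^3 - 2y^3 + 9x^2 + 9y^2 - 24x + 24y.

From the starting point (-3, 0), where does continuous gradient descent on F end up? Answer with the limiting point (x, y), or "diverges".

(1, -1)

F is separable, so gradient descent decouples: x follows -∂F/∂x, y follows -∂F/∂y.
∂F/∂x = 6(x - 1)(x + 4); at x=-3 this is -24, so x increases.
∂F/∂y = -6(y - 4)(y + 1); at y=0 this is 24, so y decreases.
x converges to its nearest critical value 1 (a local min of the x-part); y converges to -1. The iterate converges to (1, -1).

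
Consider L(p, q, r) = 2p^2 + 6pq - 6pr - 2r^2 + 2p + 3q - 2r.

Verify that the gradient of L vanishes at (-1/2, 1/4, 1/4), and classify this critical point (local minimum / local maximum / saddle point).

saddle point

∇L = (4p + 6q - 6r + 2, 6p + 3, -6p - 4r - 2); substituting (-1/2, 1/4, 1/4) gives ∇L = (0, 0, 0), so (-1/2, 1/4, 1/4) is indeed a critical point.
The Hessian is constant: H = [[4, 6, -6], [6, 0, 0], [-6, 0, -4]].
Leading principal minors: Δ₁ = 4, Δ₂ = -36, Δ₃ = 144.
The minors fit neither the all-positive nor the alternating-sign pattern, so H is indefinite: a saddle point.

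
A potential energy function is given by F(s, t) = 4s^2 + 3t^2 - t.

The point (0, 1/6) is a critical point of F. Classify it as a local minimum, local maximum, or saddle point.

The Hessian of F is constant: H = [[8, 0], [0, 6]].
det(H) = 8·6 − 0² = 48.
det(H) > 0 and tr(H) = 14 > 0, so H is positive definite and the point is a local minimum.

local minimum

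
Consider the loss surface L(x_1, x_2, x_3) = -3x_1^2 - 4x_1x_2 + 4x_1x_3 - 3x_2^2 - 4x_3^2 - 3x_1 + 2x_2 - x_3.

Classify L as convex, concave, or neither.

concave

L is quadratic, so its Hessian is the constant matrix H = [[-6, -4, 4], [-4, -6, 0], [4, 0, -8]].
Leading principal minors: -6, 20, -64.
Signs alternate −, +, − ⇒ H ≺ 0 ⇒ concave.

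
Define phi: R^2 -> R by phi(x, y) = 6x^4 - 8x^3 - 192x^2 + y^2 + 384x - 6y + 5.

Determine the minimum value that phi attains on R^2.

-2564

phi(x,y) separates as P(x) + Q(y) + 5, so its minimum is min P + min Q + 5.
P'(x) = 24(x - 4)(x - 1)(x + 4) vanishes at x ∈ {-4, 1, 4}; Q'(y) = 2y - 6 vanishes at y ∈ {3}.
Local minima of P (where P''>0): P(-4)=-2560, P(4)=-512. Local minima of Q: Q(3)=-9.
So the global minimum of phi is P(-4) + Q(3) + 5 = -2560 − 9 + 5 = -2564, attained at (-4, 3).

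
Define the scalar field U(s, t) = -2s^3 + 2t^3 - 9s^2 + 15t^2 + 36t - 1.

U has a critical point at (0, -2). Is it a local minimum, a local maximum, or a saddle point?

saddle point

The mixed partial ∂²U/∂s∂t is 0, so the Hessian at any point is diag(U_ss, U_tt) = diag(-6(2s + 3), 6(2t + 5)).
At (0, -2): H = diag(-18, 6).
The eigenvalues have opposite signs, so H is indefinite: a saddle point.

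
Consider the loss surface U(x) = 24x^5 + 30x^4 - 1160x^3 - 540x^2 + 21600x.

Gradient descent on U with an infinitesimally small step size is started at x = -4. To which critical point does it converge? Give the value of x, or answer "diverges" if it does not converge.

U'(x) = 120(x - 4)(x - 3)(x + 3)(x + 5), so U'(-4) = -6720.
Gradient descent moves in the -U' direction, i.e. x is increasing.
The nearest critical point in that direction is x = -3, where U'' = 10080 > 0 (a local minimum). The iterate converges there.

-3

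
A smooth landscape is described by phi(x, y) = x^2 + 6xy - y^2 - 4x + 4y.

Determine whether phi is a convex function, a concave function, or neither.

neither

phi is quadratic, so its Hessian is the constant matrix H = [[2, 6], [6, -2]].
det(H) = -40, tr(H) = 0.
det(H) < 0, so H is indefinite: neither convex nor concave.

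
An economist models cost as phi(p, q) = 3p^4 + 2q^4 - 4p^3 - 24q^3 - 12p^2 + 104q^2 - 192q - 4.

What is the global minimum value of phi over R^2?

-164

phi(p,q) separates as A(p) + B(q) − 4, so its minimum is min A + min B − 4.
A'(p) = 12p(p - 2)(p + 1) vanishes at p ∈ {-1, 0, 2}; B'(q) = 8(q - 4)(q - 3)(q - 2) vanishes at q ∈ {2, 3, 4}.
Local minima of A (where A''>0): A(-1)=-5, A(2)=-32. Local minima of B: B(2)=-128, B(4)=-128.
So the global minimum of phi is A(2) + B(2) − 4 = -32 − 128 − 4 = -164, attained at (2, 2).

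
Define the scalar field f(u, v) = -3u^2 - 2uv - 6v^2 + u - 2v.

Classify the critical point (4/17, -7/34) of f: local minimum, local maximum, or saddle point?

The Hessian of f is constant: H = [[-6, -2], [-2, -12]].
det(H) = (-6)·(-12) − (-2)² = 68.
det(H) > 0 and tr(H) = -18 < 0, so H is negative definite and the point is a local maximum.

local maximum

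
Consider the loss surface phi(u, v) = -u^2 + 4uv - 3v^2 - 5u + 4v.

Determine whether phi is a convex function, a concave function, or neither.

neither

phi is quadratic, so its Hessian is the constant matrix H = [[-2, 4], [4, -6]].
det(H) = -4, tr(H) = -8.
det(H) < 0, so H is indefinite: neither convex nor concave.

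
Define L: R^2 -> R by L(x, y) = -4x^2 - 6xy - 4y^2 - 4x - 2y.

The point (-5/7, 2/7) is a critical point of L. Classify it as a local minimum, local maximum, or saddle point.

The Hessian of L is constant: H = [[-8, -6], [-6, -8]].
det(H) = (-8)·(-8) − (-6)² = 28.
det(H) > 0 and tr(H) = -16 < 0, so H is negative definite and the point is a local maximum.

local maximum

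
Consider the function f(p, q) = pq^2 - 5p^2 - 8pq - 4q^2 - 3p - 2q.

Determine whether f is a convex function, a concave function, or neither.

The term pq^2 is cubic, so the Hessian is not constant.
∂²f/∂q² = 2p - 8, which takes both signs as p varies (negative for sufficiently negative p). A diagonal entry of the Hessian changing sign means the Hessian is neither positive- nor negative-semidefinite on all of R^2.

neither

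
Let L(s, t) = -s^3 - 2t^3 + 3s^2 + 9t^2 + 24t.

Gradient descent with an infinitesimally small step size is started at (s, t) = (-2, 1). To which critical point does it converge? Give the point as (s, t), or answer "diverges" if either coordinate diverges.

L is separable, so gradient descent decouples: s follows -∂L/∂s, t follows -∂L/∂t.
∂L/∂s = -3s(s - 2); at s=-2 this is -24, so s increases.
∂L/∂t = -6(t - 4)(t + 1); at t=1 this is 36, so t decreases.
s converges to its nearest critical value 0 (a local min of the s-part); t converges to -1. The iterate converges to (0, -1).

(0, -1)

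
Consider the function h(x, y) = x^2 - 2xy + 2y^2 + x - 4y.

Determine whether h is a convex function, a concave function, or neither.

convex

h is quadratic, so its Hessian is the constant matrix H = [[2, -2], [-2, 4]].
det(H) = 4, tr(H) = 6.
det(H) > 0 and tr(H) > 0, so H is positive definite everywhere: convex.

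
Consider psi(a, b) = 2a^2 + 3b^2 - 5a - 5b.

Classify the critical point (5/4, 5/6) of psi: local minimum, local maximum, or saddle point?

local minimum

The Hessian of psi is constant: H = [[4, 0], [0, 6]].
det(H) = 4·6 − 0² = 24.
det(H) > 0 and tr(H) = 10 > 0, so H is positive definite and the point is a local minimum.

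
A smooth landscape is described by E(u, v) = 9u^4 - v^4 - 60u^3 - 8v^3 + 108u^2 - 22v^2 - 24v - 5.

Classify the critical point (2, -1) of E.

The mixed partial ∂²E/∂u∂v is 0, so the Hessian at any point is diag(E_uu, E_vv) = diag(36(3u^2 - 10u + 6), -4(3v^2 + 12v + 11)).
At (2, -1): H = diag(-72, -8).
Both eigenvalues are negative, so H is negative definite: a local maximum.

local maximum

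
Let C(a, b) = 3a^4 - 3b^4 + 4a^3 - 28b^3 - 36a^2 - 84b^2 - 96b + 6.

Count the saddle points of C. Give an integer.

C separates as a function of a plus a function of b, so ∇C=0 decouples.
∂C/∂a = 12a(a - 2)(a + 3) = 0 at a ∈ {-3, 0, 2}; ∂C/∂b = -12(b + 1)(b + 2)(b + 4) = 0 at b ∈ {-4, -2, -1}.
The Hessian is diagonal: diag(C_aa, C_bb). Second derivatives: C_aa(-3)=180, C_aa(0)=-72, C_aa(2)=120; C_bb(-4)=-72, C_bb(-2)=24, C_bb(-1)=-36.
Saddle points occur where the two diagonal entries have opposite signs: (-3, -4), (-3, -1), (0, -2), (2, -4), (2, -1). Count: 5.

5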